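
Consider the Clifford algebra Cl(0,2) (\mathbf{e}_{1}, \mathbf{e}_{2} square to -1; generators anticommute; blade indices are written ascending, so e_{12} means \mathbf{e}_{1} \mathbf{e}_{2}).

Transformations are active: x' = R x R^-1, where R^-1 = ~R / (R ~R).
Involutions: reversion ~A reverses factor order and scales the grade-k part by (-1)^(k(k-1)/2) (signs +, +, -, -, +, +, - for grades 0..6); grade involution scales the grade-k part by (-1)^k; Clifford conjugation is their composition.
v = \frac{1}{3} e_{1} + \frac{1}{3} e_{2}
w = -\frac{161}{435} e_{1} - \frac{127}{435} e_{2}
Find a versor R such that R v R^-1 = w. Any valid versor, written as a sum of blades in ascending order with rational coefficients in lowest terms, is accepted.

The midline construction: v and w both square to -\frac{2}{9}, so reflecting in their sum -\frac{16}{435} e_{1} + \frac{6}{145} e_{2} exchanges them.
Answer: -\frac{16}{435} e_{1} + \frac{6}{145} e_{2}


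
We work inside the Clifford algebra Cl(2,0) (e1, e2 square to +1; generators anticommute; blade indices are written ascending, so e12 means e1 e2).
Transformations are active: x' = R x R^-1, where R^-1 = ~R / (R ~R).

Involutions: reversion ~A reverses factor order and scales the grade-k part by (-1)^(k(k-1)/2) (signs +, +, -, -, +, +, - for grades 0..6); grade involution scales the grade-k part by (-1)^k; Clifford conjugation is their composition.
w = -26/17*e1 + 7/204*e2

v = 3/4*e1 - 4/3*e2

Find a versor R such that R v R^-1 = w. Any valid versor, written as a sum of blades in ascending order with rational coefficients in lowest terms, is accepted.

Here q(v) = q(w) = 337/144; the classical choice R = v + w = -53/68*e1 - 265/204*e2 then realises v -> w under the sandwich.
Answer: -53/68*e1 - 265/204*e2


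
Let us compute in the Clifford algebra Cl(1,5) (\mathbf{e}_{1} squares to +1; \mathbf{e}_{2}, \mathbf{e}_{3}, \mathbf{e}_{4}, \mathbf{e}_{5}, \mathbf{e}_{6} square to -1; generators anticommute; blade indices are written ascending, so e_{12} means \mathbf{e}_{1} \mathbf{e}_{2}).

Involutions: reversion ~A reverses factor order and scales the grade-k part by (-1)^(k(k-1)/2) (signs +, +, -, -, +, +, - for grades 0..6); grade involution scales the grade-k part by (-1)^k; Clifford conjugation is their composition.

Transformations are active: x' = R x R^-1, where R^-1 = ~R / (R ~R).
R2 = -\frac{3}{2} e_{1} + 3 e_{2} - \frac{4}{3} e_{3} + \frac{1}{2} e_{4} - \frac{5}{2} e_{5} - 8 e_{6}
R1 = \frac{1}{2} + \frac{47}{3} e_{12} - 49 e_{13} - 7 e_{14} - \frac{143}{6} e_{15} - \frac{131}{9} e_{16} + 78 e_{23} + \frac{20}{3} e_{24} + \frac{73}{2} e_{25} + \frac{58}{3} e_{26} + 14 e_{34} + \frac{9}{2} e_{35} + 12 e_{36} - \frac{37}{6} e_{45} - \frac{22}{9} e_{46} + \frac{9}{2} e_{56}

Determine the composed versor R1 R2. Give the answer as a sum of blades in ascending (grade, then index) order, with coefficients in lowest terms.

Distribute over the terms of R2 (each basis-blade product reordered to ascending indices, repeated generators contracted through their squares):
R1 (-\frac{3}{2} e_{1}) = -\frac{3}{4} e_{1} + \frac{47}{2} e_{2} - \frac{147}{2} e_{3} - \frac{21}{2} e_{4} - \frac{143}{4} e_{5} - \frac{131}{6} e_{6} - 117 e_{123} - 10 e_{124} - \frac{219}{4} e_{125} - 29 e_{126} - 21 e_{134} - \frac{27}{4} e_{135} - 18 e_{136} + \frac{37}{4} e_{145} + \frac{11}{3} e_{146} - \frac{27}{4} e_{156}
R1 (3 e_{2}) = -47 e_{1} + \frac{3}{2} e_{2} + 234 e_{3} + 20 e_{4} + \frac{219}{2} e_{5} + 58 e_{6} + 147 e_{123} + 21 e_{124} + \frac{143}{2} e_{125} + \frac{131}{3} e_{126} + 42 e_{234} + \frac{27}{2} e_{235} + 36 e_{236} - \frac{37}{2} e_{245} - \frac{22}{3} e_{246} + \frac{27}{2} e_{256}
R1 (-\frac{4}{3} e_{3}) = -\frac{196}{3} e_{1} + 104 e_{2} - \frac{2}{3} e_{3} - \frac{56}{3} e_{4} - 6 e_{5} - 16 e_{6} - \frac{188}{9} e_{123} - \frac{28}{3} e_{134} - \frac{286}{9} e_{135} - \frac{524}{27} e_{136} + \frac{80}{9} e_{234} + \frac{146}{3} e_{235} + \frac{232}{9} e_{236} + \frac{74}{9} e_{345} + \frac{88}{27} e_{346} - 6 e_{356}
R1 (\frac{1}{2} e_{4}) = \frac{7}{2} e_{1} - \frac{10}{3} e_{2} - 7 e_{3} + \frac{1}{4} e_{4} - \frac{37}{12} e_{5} - \frac{11}{9} e_{6} + \frac{47}{6} e_{124} - \frac{49}{2} e_{134} + \frac{143}{12} e_{145} + \frac{131}{18} e_{146} + 39 e_{234} - \frac{73}{4} e_{245} - \frac{29}{3} e_{246} - \frac{9}{4} e_{345} - 6 e_{346} + \frac{9}{4} e_{456}
R1 (-\frac{5}{2} e_{5}) = -\frac{715}{12} e_{1} + \frac{365}{4} e_{2} + \frac{45}{4} e_{3} - \frac{185}{12} e_{4} - \frac{5}{4} e_{5} - \frac{45}{4} e_{6} - \frac{235}{6} e_{125} + \frac{245}{2} e_{135} + \frac{35}{2} e_{145} - \frac{655}{18} e_{156} - 195 e_{235} - \frac{50}{3} e_{245} + \frac{145}{3} e_{256} - 35 e_{345} + 30 e_{356} - \frac{55}{9} e_{456}
R1 (-8 e_{6}) = -\frac{1048}{9} e_{1} + \frac{464}{3} e_{2} + 96 e_{3} - \frac{176}{9} e_{4} + 36 e_{5} - 4 e_{6} - \frac{376}{3} e_{126} + 392 e_{136} + 56 e_{146} + \frac{572}{3} e_{156} - 624 e_{236} - \frac{160}{3} e_{246} - 292 e_{256} - 112 e_{346} - 36 e_{356} + \frac{148}{3} e_{456}
Summing the partial products and collecting blades:
Answer: -\frac{5141}{18} e_{1} + \frac{4459}{12} e_{2} + \frac{3121}{12} e_{3} - \frac{395}{9} e_{4} + \frac{1193}{12} e_{5} + \frac{133}{36} e_{6} + \frac{82}{9} e_{123} + \frac{113}{6} e_{124} - \frac{269}{12} e_{125} - \frac{332}{3} e_{126} - \frac{329}{6} e_{134} + \frac{3023}{36} e_{135} + \frac{9574}{27} e_{136} + \frac{116}{3} e_{145} + \frac{1205}{18} e_{146} + \frac{5311}{36} e_{156} + \frac{809}{9} e_{234} - \frac{797}{6} e_{235} - \frac{5060}{9} e_{236} - \frac{641}{12} e_{245} - \frac{211}{3} e_{246} - \frac{1381}{6} e_{256} - \frac{1045}{36} e_{345} - \frac{3098}{27} e_{346} - 12 e_{356} + \frac{1637}{36} e_{456}


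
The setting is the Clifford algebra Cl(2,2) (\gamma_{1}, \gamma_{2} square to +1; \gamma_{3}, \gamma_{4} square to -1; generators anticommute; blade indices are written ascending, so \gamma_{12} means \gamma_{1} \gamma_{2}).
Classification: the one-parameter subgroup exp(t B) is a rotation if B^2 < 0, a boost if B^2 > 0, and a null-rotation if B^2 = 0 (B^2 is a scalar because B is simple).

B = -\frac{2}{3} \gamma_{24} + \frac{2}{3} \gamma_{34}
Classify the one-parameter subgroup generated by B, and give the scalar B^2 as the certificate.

B^2 term by term: the squares give (-\frac{2}{3})^2*(\gamma_{24})^2 + (\frac{2}{3})^2*(\gamma_{34})^2 = \frac{4}{9}*(+1) + \frac{4}{9}*(-1) = 0 (each basis 2-blade squares to minus the product of its generators' squares); cross terms between blades sharing an index anticommute and cancel. So B^2 = 0.
Answer: null-rotation, certificate B^2 = 0. Check the certificate: B^2 = 0, and that sign is decisive whatever form B takes.


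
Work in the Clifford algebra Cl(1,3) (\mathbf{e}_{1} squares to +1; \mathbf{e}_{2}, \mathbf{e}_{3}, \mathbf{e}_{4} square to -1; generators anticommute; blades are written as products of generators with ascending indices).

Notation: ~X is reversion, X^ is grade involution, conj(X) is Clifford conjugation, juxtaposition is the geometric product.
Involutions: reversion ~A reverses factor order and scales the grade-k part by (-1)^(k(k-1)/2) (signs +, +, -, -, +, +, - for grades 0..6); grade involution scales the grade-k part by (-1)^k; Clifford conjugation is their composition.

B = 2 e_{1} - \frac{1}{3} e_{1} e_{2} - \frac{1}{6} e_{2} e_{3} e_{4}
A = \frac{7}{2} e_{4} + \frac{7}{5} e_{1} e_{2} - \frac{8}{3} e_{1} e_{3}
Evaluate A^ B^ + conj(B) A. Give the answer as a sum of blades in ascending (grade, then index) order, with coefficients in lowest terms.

first term: -\frac{7}{15} + \frac{14}{5} e_{2} - \frac{16}{3} e_{3} - 7 e_{1} e_{4} + \frac{53}{36} e_{2} e_{3} + \frac{13}{18} e_{1} e_{2} e_{4} - \frac{7}{30} e_{1} e_{3} e_{4}
second term: \frac{7}{15} - \frac{14}{5} e_{2} + \frac{16}{3} e_{3} - 7 e_{1} e_{4} + \frac{53}{36} e_{2} e_{3} + \frac{13}{18} e_{1} e_{2} e_{4} - \frac{7}{30} e_{1} e_{3} e_{4}
Answer: -14 e_{1} e_{4} + \frac{53}{18} e_{2} e_{3} + \frac{13}{9} e_{1} e_{2} e_{4} - \frac{7}{15} e_{1} e_{3} e_{4}


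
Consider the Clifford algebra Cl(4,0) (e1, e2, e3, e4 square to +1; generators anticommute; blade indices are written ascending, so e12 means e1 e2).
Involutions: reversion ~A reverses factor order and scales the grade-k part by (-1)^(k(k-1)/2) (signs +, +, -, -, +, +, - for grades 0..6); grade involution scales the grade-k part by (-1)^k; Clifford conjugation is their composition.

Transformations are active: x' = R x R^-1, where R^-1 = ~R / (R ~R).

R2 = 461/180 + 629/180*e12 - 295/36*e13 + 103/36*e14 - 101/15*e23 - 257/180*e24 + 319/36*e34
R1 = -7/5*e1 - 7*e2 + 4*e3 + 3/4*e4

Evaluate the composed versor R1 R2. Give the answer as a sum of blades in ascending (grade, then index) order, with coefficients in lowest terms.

Distribute over the terms of R1 (each basis-blade product reordered to ascending indices, repeated generators contracted through their squares):
(-7/5*e1) R2 = -3227/900*e1 - 4403/900*e2 + 413/36*e3 - 721/180*e4 + 707/75*e123 + 1799/900*e124 - 2233/180*e134
(-7*e2) R2 = 4403/180*e1 - 3227/180*e2 + 707/15*e3 + 1799/180*e4 - 2065/36*e123 + 721/36*e124 - 2233/36*e234
(4*e3) R2 = 295/9*e1 + 404/15*e2 + 461/45*e3 + 319/9*e4 + 629/45*e123 - 103/9*e134 + 257/45*e234
(3/4*e4) R2 = -103/48*e1 + 257/240*e2 - 319/48*e3 + 461/240*e4 + 629/240*e124 - 295/48*e134 - 101/20*e234
Summing the partial products and collecting blades:
Answer: 20603/400*e1 + 6221/1200*e2 + 14929/240*e3 + 2081/48*e4 - 10187/300*e123 + 9859/400*e124 - 7199/240*e134 - 1841/30*e234


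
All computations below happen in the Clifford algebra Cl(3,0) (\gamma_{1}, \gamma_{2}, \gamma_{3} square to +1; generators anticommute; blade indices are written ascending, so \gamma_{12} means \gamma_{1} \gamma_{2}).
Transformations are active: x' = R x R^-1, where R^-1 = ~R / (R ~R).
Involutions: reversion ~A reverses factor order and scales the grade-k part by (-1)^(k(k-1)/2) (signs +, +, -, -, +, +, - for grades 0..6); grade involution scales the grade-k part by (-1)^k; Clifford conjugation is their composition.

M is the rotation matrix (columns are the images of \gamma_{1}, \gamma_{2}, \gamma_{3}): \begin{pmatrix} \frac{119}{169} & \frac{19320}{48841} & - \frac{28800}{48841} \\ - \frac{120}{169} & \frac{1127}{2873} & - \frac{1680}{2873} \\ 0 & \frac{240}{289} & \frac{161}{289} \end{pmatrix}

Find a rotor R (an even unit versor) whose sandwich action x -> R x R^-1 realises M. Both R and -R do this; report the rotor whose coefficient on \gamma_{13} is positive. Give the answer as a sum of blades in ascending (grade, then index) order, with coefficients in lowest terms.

Method: write R = a + b12*\gamma_{12} + b13*\gamma_{13} + b23*\gamma_{23} with a^2 + b12^2 + b13^2 + b23^2 = 1 (so R^-1 = ~R). Expanding the columns R e_j ~R gives tr M = 4a^2 - 1 and, from the antisymmetric part, M21 - M12 = -4a*b12, M13 - M31 = 4a*b13, M32 - M23 = -4a*b23.
Here tr M = \frac{80759}{48841}, so a^2 = (1 + tr M)/4 = \frac{32400}{48841} and a = ±\frac{180}{221}. Taking a = \frac{180}{221}: M21 - M12 = -\frac{54000}{48841}, M13 - M31 = -\frac{28800}{48841}, M32 - M23 = \frac{69120}{48841}, giving b12 = \frac{75}{221}, b13 = -\frac{40}{221}, b23 = -\frac{96}{221}, i.e. R = \frac{180}{221} + \frac{75}{221} \gamma_{12} - \frac{40}{221} \gamma_{13} - \frac{96}{221} \gamma_{23}.
Its \gamma_{13} coefficient is negative, so report the other preimage -R.
Answer: -\frac{180}{221} - \frac{75}{221} \gamma_{12} + \frac{40}{221} \gamma_{13} + \frac{96}{221} \gamma_{23}. Uniqueness: Spin(3) -> SO(3) maps R and -R to the same rotation of trace \frac{80759}{48841}; fixing the sign of the \gamma_{13} coefficient removes the ambiguity.


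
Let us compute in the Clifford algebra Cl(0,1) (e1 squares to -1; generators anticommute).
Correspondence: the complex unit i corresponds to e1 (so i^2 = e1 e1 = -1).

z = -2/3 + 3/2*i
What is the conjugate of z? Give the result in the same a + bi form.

In blades: z = -2/3 + 3/2*e1.
Conjugation here is Clifford conjugation: the scalar is fixed and the grade-1 and grade-2 blades all flip sign, giving -2/3 - 3/2*e1; translating back:
Answer: -2/3 - 3/2*i


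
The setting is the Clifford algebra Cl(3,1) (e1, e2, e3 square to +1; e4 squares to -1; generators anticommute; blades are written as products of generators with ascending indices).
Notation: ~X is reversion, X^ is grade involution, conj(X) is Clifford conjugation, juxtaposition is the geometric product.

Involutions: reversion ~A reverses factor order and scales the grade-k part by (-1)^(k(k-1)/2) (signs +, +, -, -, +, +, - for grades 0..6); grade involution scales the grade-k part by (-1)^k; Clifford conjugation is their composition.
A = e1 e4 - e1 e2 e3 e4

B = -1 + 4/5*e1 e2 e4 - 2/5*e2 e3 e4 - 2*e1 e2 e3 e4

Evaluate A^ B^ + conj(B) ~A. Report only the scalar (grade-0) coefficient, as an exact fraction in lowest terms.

first term: -2 - 2/5*e1 + 4/5*e2 + 4/5*e3 - e1 e4 - 2*e2 e3 - 2/5*e1 e2 e3 + e1 e2 e3 e4
second term: -2 - 2/5*e1 + 4/5*e2 + 4/5*e3 + e1 e4 + 2*e2 e3 + 2/5*e1 e2 e3 + e1 e2 e3 e4
Answer: -4


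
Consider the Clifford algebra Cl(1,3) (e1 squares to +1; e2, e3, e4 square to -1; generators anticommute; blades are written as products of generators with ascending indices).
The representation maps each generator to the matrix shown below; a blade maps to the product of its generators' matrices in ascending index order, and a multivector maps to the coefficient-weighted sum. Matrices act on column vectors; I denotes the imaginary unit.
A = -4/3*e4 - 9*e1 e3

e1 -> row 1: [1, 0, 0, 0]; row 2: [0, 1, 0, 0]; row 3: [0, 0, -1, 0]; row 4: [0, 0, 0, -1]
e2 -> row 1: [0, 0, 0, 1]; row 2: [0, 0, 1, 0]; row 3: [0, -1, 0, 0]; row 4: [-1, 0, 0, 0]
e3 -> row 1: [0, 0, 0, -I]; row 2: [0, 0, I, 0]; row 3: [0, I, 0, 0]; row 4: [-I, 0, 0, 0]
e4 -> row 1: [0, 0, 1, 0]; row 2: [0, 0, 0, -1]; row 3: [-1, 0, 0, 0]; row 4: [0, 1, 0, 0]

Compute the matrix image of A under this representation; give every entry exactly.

Bivector images (products of the table entries): rho(e1 e3) = rho(e1)rho(e3) = row 1: [0, 0, 0, -I]; row 2: [0, 0, I, 0]; row 3: [0, -I, 0, 0]; row 4: [I, 0, 0, 0].
M = (-4/3)*rho(e4) + (-9)*rho(e1 e3), summed entrywise:
Answer: row 1: [0, 0, -4/3, 9*I]; row 2: [0, 0, -9*I, 4/3]; row 3: [4/3, 9*I, 0, 0]; row 4: [-9*I, -4/3, 0, 0]


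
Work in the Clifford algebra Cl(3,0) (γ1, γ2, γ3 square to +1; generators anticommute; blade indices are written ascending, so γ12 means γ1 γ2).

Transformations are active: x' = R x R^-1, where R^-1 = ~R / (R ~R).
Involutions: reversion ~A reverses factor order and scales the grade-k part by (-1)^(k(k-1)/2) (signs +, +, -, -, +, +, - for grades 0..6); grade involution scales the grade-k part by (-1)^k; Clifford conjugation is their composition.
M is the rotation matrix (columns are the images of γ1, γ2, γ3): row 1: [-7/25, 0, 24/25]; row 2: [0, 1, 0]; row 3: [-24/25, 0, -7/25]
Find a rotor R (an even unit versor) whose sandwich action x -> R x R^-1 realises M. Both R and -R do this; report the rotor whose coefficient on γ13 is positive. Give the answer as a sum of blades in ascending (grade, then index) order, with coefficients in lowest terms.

Method: write R = a + b12*γ12 + b13*γ13 + b23*γ23 with a^2 + b12^2 + b13^2 + b23^2 = 1 (so R^-1 = ~R). Expanding the columns R e_j ~R gives tr M = 4a^2 - 1 and, from the antisymmetric part, M21 - M12 = -4a*b12, M13 - M31 = 4a*b13, M32 - M23 = -4a*b23.
Here tr M = 11/25, so a^2 = (1 + tr M)/4 = 9/25 and a = ±3/5. Taking a = 3/5: M21 - M12 = 0, M13 - M31 = 48/25, M32 - M23 = 0, giving b12 = 0, b13 = 4/5, b23 = 0, i.e. R = 3/5 + 4/5*γ13.
Its γ13 coefficient is already positive.
Answer: 3/5 + 4/5*γ13. Sheet selection: the two-to-one cover makes ±R indistinguishable at the matrix level (trace 11/25), so uniqueness comes from the required sign on γ13.


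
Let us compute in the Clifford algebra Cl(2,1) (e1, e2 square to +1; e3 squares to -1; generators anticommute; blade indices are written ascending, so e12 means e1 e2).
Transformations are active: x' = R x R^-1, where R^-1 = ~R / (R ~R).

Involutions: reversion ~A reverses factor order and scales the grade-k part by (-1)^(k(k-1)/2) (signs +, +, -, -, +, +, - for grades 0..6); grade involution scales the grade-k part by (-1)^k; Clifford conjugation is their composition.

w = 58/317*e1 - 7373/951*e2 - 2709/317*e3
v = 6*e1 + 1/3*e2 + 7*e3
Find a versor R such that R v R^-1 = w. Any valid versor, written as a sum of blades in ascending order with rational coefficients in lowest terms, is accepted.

Reasoning: v^2 = w^2 = -116/9 since conjugation preserves the quadratic form; R = v + w = 1960/317*e1 - 2352/317*e2 - 490/317*e3 is then valid when invertible, keeping its own part and reversing (v - w)/2.
Answer: 1960/317*e1 - 2352/317*e2 - 490/317*e3


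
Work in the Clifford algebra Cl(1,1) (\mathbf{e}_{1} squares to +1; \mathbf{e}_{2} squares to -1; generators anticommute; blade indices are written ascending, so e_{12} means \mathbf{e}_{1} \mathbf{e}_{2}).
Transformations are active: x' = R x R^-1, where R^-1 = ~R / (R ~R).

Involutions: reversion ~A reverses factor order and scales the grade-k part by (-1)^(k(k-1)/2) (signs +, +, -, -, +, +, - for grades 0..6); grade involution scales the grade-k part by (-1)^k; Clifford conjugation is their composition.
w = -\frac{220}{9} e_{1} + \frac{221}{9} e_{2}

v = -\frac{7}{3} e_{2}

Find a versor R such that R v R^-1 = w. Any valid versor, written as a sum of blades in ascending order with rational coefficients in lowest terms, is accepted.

Here q(v) = q(w) = -\frac{49}{9}; the classical choice R = v + w = -\frac{220}{9} e_{1} + \frac{200}{9} e_{2} then realises v -> w under the sandwich.
Answer: -\frac{220}{9} e_{1} + \frac{200}{9} e_{2}


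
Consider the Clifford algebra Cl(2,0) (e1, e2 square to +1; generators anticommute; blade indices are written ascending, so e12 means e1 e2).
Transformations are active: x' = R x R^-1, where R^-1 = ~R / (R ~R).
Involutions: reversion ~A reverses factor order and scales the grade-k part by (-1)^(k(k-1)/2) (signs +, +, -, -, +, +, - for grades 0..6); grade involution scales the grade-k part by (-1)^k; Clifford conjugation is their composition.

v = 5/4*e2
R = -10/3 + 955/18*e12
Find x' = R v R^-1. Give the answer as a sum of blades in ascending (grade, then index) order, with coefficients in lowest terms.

~R = -10/3 - 955/18*e12, and R ~R = 915625/324, so R^-1 = ~R / (915625/324).
R v = 4775/72*e1 - 25/6*e2
Answer: -1146/7325*e1 - 36337/29300*e2


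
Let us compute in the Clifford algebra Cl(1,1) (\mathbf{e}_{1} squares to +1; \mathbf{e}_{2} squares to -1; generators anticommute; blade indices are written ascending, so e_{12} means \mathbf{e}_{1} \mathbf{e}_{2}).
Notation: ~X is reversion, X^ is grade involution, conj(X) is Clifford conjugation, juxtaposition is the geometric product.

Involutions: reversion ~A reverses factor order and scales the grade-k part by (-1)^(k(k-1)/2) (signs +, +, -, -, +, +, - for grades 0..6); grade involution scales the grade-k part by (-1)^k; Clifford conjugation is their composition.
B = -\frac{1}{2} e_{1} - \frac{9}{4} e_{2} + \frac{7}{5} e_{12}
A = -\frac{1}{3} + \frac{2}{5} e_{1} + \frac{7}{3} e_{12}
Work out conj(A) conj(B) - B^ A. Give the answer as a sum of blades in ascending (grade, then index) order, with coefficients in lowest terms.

first term: \frac{46}{15} + \frac{61}{12} e_{1} + \frac{293}{300} e_{2} - \frac{13}{30} e_{12}
second term: \frac{52}{15} + \frac{61}{12} e_{1} - \frac{43}{300} e_{2} - \frac{41}{30} e_{12}
Answer: -\frac{2}{5} + \frac{28}{25} e_{2} + \frac{14}{15} e_{12}


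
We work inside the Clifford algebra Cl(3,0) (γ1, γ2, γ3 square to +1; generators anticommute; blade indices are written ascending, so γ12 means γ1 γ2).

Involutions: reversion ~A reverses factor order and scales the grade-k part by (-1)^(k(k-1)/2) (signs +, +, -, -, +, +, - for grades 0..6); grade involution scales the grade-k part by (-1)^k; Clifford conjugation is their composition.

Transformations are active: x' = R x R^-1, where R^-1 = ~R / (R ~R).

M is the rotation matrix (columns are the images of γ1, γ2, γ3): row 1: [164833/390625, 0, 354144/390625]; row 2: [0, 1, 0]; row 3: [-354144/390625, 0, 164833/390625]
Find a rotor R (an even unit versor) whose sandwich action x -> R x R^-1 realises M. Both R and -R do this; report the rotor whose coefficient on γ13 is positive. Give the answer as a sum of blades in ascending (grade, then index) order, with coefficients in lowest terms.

Method: write R = a + b12*γ12 + b13*γ13 + b23*γ23 with a^2 + b12^2 + b13^2 + b23^2 = 1 (so R^-1 = ~R). Expanding the columns R e_j ~R gives tr M = 4a^2 - 1 and, from the antisymmetric part, M21 - M12 = -4a*b12, M13 - M31 = 4a*b13, M32 - M23 = -4a*b23.
Here tr M = 720291/390625, so a^2 = (1 + tr M)/4 = 277729/390625 and a = ±527/625. Taking a = 527/625: M21 - M12 = 0, M13 - M31 = 708288/390625, M32 - M23 = 0, giving b12 = 0, b13 = 336/625, b23 = 0, i.e. R = 527/625 + 336/625*γ13.
Its γ13 coefficient is already positive.
Answer: 527/625 + 336/625*γ13. Recall the cover is two-to-one: with M of trace 720291/390625, both preimages act alike, and the stated γ13 sign chooses the sheet.


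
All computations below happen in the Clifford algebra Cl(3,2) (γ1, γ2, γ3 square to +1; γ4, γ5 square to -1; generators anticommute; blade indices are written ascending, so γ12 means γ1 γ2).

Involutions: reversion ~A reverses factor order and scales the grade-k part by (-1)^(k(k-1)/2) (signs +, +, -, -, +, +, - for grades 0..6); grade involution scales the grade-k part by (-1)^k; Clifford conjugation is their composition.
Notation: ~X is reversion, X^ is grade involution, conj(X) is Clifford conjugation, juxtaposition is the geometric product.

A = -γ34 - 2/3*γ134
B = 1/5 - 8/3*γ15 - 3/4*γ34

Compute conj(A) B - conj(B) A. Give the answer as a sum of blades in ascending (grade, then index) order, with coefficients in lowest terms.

first term: -3/4 + 1/2*γ1 + 1/5*γ34 - 2/15*γ134 + 16/9*γ345 - 8/3*γ1345
second term: -3/4 - 1/2*γ1 - 1/5*γ34 - 2/15*γ134 + 16/9*γ345 - 8/3*γ1345
Answer: γ1 + 2/5*γ34


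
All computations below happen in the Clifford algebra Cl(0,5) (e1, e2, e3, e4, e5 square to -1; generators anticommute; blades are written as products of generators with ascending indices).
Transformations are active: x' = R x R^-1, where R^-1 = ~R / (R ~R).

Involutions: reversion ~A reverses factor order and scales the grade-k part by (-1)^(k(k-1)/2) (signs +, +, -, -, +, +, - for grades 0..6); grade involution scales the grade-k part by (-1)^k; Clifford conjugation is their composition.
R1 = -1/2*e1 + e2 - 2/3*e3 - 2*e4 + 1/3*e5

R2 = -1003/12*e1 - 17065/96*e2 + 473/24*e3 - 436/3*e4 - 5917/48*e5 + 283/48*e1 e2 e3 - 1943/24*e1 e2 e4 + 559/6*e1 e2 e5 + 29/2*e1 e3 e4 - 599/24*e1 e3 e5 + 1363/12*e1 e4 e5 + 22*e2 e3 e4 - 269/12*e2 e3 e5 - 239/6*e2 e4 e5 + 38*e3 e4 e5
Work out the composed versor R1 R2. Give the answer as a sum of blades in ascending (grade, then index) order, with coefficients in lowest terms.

Distribute over the terms of R1 (each basis-blade product reordered to ascending indices, repeated generators contracted through their squares):
(-1/2*e1) R2 = -1003/24 + 17065/192*e1 e2 - 473/48*e1 e3 + 218/3*e1 e4 + 5917/96*e1 e5 + 283/96*e2 e3 - 1943/48*e2 e4 + 559/12*e2 e5 + 29/4*e3 e4 - 599/48*e3 e5 + 1363/24*e4 e5 - 11*e1 e2 e3 e4 + 269/24*e1 e2 e3 e5 + 239/12*e1 e2 e4 e5 - 19*e1 e3 e4 e5
(e2) R2 = 17065/96 + 1003/12*e1 e2 + 283/48*e1 e3 - 1943/24*e1 e4 + 559/6*e1 e5 + 473/24*e2 e3 - 436/3*e2 e4 - 5917/48*e2 e5 - 22*e3 e4 + 269/12*e3 e5 + 239/6*e4 e5 - 29/2*e1 e2 e3 e4 + 599/24*e1 e2 e3 e5 - 1363/12*e1 e2 e4 e5 + 38*e2 e3 e4 e5
(-2/3*e3) R2 = 473/36 + 283/72*e1 e2 - 1003/18*e1 e3 - 29/3*e1 e4 + 599/36*e1 e5 - 17065/144*e2 e3 - 44/3*e2 e4 + 269/18*e2 e5 + 872/9*e3 e4 + 5917/72*e3 e5 + 76/3*e4 e5 + 1943/36*e1 e2 e3 e4 - 559/9*e1 e2 e3 e5 + 1363/18*e1 e3 e4 e5 - 239/9*e2 e3 e4 e5
(-2*e4) R2 = -872/3 - 1943/12*e1 e2 + 29*e1 e3 - 1003/6*e1 e4 - 1363/6*e1 e5 + 44*e2 e3 - 17065/48*e2 e4 + 239/3*e2 e5 + 473/12*e3 e4 - 76*e3 e5 + 5917/24*e4 e5 + 283/24*e1 e2 e3 e4 - 559/3*e1 e2 e4 e5 + 599/12*e1 e3 e4 e5 + 269/6*e2 e3 e4 e5
(1/3*e5) R2 = 5917/144 - 559/18*e1 e2 + 599/72*e1 e3 - 1363/36*e1 e4 + 1003/36*e1 e5 + 269/36*e2 e3 + 239/18*e2 e4 + 17065/288*e2 e5 - 38/3*e3 e4 - 473/72*e3 e5 + 436/9*e4 e5 - 283/144*e1 e2 e3 e5 + 1943/72*e1 e2 e4 e5 - 29/6*e1 e3 e4 e5 - 22/3*e2 e3 e4 e5
Summing the partial products and collecting blades:
Answer: -3215/32 - 1061/64*e1 e2 - 805/36*e1 e3 - 16055/72*e1 e4 - 2675/96*e1 e5 - 12781/288*e2 e3 - 9769/18*e2 e4 + 7409/96*e2 e5 + 980/9*e3 e4 + 1375/144*e3 e5 + 7505/18*e4 e5 + 2899/72*e1 e2 e3 e4 - 4019/144*e1 e2 e3 e5 - 18217/72*e1 e2 e4 e5 + 3665/36*e1 e3 e4 e5 + 881/18*e2 e3 e4 e5


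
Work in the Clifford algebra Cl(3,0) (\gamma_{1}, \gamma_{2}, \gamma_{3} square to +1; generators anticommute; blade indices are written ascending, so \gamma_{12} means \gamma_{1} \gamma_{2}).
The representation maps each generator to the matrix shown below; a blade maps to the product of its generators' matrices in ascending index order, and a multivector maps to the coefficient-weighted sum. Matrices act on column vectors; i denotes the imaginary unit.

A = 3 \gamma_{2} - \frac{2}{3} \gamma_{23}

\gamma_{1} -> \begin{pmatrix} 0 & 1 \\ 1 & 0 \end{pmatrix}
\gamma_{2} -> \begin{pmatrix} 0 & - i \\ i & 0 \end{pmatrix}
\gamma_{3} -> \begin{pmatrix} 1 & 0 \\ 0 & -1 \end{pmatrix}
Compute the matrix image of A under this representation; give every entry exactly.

Bivector images (products of the table entries): rho(\gamma_{23}) = rho(\gamma_{2})rho(\gamma_{3}) = \begin{pmatrix} 0 & i \\ i & 0 \end{pmatrix}.
M = (3)*rho(\gamma_{2}) + (-\frac{2}{3})*rho(\gamma_{23}), summed entrywise:
Answer: \begin{pmatrix} 0 & - \frac{11 i}{3} \\ \frac{7 i}{3} & 0 \end{pmatrix}


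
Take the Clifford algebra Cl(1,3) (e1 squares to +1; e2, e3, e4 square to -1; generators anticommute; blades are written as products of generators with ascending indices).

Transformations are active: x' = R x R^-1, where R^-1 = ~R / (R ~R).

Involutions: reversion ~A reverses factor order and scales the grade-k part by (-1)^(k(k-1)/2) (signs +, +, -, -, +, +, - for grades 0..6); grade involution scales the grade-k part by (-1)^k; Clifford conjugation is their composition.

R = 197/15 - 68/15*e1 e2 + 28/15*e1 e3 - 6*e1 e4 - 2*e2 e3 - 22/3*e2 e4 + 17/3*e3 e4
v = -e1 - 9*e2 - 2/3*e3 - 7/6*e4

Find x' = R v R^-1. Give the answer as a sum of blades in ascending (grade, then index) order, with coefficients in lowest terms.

~R = 197/15 + 68/15*e1 e2 - 28/15*e1 e3 + 6*e1 e4 + 2*e2 e3 + 22/3*e2 e4 - 17/3*e3 e4, and R ~R = 45526/225, so R^-1 = ~R / (45526/225).
R v = -2686/45*e1 - 5968/45*e2 + 319/18*e3 + 409/10*e4 + 982/45*e1 e2 e3 - 1862/45*e1 e2 e4 - 533/45*e1 e3 e4 - 482/9*e2 e3 e4
Answer: -8482/1751*e1 - 43913/5253*e2 + 2681/3502*e3 + 30989/5253*e4


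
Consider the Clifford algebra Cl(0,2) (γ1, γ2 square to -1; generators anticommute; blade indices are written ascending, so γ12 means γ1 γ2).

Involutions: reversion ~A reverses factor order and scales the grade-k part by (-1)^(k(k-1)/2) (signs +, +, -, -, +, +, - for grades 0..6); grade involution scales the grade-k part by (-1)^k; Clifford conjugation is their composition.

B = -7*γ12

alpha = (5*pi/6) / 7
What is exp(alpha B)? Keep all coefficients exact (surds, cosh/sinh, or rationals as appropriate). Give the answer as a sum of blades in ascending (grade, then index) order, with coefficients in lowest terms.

B^2 = (-7)^2*(γ12)^2 = 49*(-1) = -49 (a basis 2-blade squares to minus the product of its generators' squares).
B^2 = -49 — circular case — the even/odd split gives cos and sin: l = 7, alpha*l = 5*pi/6, so exp(alpha B) = cos(5*pi/6) + (sin(5*pi/6)/7)*B = -sqrt(3)/2 + (1/14)*B.
Answer: -sqrt(3)/2 - 1/2*γ12


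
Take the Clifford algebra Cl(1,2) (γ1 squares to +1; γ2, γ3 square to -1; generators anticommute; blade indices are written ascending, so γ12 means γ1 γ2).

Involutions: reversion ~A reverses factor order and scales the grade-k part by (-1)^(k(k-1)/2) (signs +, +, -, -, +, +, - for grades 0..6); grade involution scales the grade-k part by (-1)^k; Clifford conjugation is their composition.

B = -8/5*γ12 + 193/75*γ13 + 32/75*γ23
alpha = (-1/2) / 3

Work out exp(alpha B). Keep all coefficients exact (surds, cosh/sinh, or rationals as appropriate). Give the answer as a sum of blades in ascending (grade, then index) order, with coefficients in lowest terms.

B^2 term by term: the squares give (-8/5)^2*(γ12)^2 + (193/75)^2*(γ13)^2 + (32/75)^2*(γ23)^2 = 64/25*(+1) + 37249/5625*(+1) + 1024/5625*(-1) = 9 (each basis 2-blade squares to minus the product of its generators' squares); cross terms between blades sharing an index anticommute and cancel. So B^2 = 9.
B^2 = 9 — the positive square puts this in the hyperbolic regime; l = 3, alpha*l = -1/2, so exp(alpha B) = cosh(-1/2) + (sinh(-1/2)/3)*B = cosh(1/2) + (-sinh(1/2)/3)*B.
Answer: cosh(1/2) + 8*sinh(1/2)/15*γ12 - 193*sinh(1/2)/225*γ13 - 32*sinh(1/2)/225*γ23


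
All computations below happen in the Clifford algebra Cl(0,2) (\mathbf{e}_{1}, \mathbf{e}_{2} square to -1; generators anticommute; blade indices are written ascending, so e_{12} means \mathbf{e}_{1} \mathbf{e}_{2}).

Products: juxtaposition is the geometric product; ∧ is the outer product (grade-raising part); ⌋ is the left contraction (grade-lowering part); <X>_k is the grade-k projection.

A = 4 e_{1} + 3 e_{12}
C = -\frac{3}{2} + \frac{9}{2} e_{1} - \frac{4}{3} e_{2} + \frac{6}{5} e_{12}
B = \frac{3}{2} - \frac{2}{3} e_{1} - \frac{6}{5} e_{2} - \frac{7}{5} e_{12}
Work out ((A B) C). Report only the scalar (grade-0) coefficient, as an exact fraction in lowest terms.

step 1: \frac{103}{15} + \frac{48}{5} e_{1} + \frac{18}{5} e_{2} - \frac{3}{10} e_{12}
step 2: -\frac{2417}{50} + \frac{1021}{50} e_{1} - \frac{24683}{900} e_{2} - \frac{2031}{100} e_{12}
Answer: -\frac{2417}{50}


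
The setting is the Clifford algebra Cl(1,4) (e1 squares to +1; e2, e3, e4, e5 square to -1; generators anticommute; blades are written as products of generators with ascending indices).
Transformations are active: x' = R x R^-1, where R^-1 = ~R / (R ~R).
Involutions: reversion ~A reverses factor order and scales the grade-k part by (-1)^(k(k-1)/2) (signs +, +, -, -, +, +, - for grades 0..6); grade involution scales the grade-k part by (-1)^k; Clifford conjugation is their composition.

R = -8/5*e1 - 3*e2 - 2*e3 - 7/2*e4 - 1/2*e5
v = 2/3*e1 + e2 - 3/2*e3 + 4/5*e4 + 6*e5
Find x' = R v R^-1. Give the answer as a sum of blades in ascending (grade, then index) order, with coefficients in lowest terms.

~R = -8/5*e1 - 3*e2 - 2*e3 - 7/2*e4 - 1/2*e5, and R ~R = -1147/50, so R^-1 = ~R / (-1147/50).
R v = 71/15 + 2/5*e1 e2 + 56/15*e1 e3 + 79/75*e1 e4 - 139/15*e1 e5 + 13/2*e2 e3 + 11/10*e2 e4 - 35/2*e2 e5 - 137/20*e3 e4 - 51/4*e3 e5 - 103/5*e4 e5
Answer: -22/3441*e1 + 273/1147*e2 + 16003/6882*e3 + 11086/17205*e4 - 19936/3441*e5


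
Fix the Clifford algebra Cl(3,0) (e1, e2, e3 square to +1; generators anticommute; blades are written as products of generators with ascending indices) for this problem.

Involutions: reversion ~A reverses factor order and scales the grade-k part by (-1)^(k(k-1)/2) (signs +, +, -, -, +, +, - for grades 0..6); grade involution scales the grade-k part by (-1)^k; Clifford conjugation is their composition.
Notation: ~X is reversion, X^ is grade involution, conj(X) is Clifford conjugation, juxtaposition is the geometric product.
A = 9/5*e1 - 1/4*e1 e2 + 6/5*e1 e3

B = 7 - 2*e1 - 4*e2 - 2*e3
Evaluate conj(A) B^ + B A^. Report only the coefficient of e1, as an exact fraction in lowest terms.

first term: -18/5 - 14*e1 - 1/2*e2 + 12/5*e3 - 109/20*e1 e2 - 12*e1 e3 + 53/10*e1 e2 e3
second term: 18/5 - 56/5*e1 + 1/2*e2 - 12/5*e3 - 179/20*e1 e2 + 24/5*e1 e3 + 53/10*e1 e2 e3
Answer: -126/5


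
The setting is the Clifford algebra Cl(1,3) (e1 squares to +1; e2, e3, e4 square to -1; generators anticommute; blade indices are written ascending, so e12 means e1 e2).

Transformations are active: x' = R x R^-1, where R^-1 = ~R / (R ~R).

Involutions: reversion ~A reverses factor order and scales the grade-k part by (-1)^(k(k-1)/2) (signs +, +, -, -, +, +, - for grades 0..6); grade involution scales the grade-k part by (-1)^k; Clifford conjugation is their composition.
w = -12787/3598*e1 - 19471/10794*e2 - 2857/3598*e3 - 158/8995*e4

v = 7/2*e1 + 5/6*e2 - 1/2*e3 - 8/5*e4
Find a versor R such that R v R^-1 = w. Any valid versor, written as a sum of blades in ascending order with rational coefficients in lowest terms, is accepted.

Key observation: q(v) = q(w) = 7871/900 (sandwiches preserve the norm), so R = v + w = -97/1799*e1 - 1746/1799*e2 - 2328/1799*e3 - 2910/1799*e4 works whenever it is invertible — the component of v along it is kept and (v - w)/2 reverses, sending v to w.
Answer: -97/1799*e1 - 1746/1799*e2 - 2328/1799*e3 - 2910/1799*e4


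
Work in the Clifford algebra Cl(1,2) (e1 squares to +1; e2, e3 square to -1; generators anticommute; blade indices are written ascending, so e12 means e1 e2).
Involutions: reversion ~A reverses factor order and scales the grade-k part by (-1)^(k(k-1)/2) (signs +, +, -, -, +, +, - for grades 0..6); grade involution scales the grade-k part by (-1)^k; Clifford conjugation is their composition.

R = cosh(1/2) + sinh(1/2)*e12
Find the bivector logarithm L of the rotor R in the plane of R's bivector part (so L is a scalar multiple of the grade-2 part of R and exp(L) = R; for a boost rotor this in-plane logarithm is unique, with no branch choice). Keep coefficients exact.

The scalar part of R is cosh(1/2), so cosh pins the rapidity up to sign — the sign comes from the bivector part; dividing that part by sinh of the rapidity yields the plane, and the in-plane L = rapidity * plane is unique because the two sign choices cancel.
Concretely: cosh(rapidity) = cosh(1/2) gives rapidity = ±1/2, and since rapidity/sinh(rapidity) is even the sign is immaterial: L = (rapidity/sinh(rapidity)) * <R>_2 = (1/(2*sinh(1/2))) * <R>_2.
Answer: 1/2*e12


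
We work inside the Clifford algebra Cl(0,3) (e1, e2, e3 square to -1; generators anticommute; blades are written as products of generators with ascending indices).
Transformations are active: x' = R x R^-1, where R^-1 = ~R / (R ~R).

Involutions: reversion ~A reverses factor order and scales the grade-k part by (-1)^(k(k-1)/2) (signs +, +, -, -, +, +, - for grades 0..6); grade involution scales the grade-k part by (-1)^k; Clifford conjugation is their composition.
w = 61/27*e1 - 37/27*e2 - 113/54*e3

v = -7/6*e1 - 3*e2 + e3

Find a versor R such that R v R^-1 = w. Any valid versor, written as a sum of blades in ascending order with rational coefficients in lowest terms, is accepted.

The midline construction: v and w both square to -409/36, so reflecting in their sum 59/54*e1 - 118/27*e2 - 59/54*e3 exchanges them.
Answer: 59/54*e1 - 118/27*e2 - 59/54*e3


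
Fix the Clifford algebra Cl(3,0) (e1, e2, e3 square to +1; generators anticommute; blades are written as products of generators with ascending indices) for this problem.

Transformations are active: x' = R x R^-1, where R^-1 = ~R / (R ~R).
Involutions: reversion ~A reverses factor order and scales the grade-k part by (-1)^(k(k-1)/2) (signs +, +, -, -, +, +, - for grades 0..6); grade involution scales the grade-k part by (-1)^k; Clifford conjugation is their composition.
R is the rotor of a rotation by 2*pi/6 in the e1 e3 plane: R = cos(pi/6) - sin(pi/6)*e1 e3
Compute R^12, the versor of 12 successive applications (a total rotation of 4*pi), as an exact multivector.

The rotor phase is half the rotation angle and phases add under composition, so 12 steps in the e1 e3 plane accumulate phase 12*(pi/6) = 2*pi: R^12 = cos(2*pi) - sin(2*pi)*e1 e3.
cos(2*pi) = 1 and sin(2*pi) = 0, so R^12 = 1. The total rotation 4*pi is 2 full turns, so every vector returns to itself, yet the rotor is +1, back on the identity sheet (an even number of 2*pi turns).
Answer: 1


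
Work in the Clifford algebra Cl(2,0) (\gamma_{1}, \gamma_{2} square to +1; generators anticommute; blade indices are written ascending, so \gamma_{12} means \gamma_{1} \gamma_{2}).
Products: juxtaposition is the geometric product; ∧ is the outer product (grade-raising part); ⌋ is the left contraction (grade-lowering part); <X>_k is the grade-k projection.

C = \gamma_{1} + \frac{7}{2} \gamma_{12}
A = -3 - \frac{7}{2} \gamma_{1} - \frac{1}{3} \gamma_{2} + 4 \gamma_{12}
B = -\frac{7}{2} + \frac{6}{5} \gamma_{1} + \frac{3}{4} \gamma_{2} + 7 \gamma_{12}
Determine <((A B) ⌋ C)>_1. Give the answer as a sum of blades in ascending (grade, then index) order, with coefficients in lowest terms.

step 1: -\frac{439}{20} + \frac{839}{60} \gamma_{1} - \frac{1823}{60} \gamma_{2} - \frac{1489}{40} \gamma_{12}
step 2: \frac{6925}{48} + \frac{10127}{120} \gamma_{1} + \frac{5873}{120} \gamma_{2} - \frac{3073}{40} \gamma_{12}
step 3: \frac{10127}{120} \gamma_{1} + \frac{5873}{120} \gamma_{2}
Answer: \frac{10127}{120} \gamma_{1} + \frac{5873}{120} \gamma_{2}


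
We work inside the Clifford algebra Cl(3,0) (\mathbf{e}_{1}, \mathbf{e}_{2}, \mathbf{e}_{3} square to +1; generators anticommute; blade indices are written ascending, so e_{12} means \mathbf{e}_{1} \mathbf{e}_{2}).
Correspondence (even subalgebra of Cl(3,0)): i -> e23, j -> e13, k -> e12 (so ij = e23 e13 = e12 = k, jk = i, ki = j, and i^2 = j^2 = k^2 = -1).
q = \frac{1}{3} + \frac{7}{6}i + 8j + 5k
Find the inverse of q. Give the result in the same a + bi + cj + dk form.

In blades: q = \frac{1}{3} + 5 e_{12} + 8 e_{13} + \frac{7}{6} e_{23}.
With qbar = \frac{1}{3} - 5 e_{12} - 8 e_{13} - \frac{7}{6} e_{23} (scalar fixed, mapped units negated), q qbar = \frac{3257}{36} (the sum of squared coefficients), so q^-1 = qbar / (\frac{3257}{36}) = \frac{12}{3257} - \frac{180}{3257} e_{12} - \frac{288}{3257} e_{13} - \frac{42}{3257} e_{23}; translating back:
Answer: \frac{12}{3257} - \frac{42}{3257}i - \frac{288}{3257}j - \frac{180}{3257}k


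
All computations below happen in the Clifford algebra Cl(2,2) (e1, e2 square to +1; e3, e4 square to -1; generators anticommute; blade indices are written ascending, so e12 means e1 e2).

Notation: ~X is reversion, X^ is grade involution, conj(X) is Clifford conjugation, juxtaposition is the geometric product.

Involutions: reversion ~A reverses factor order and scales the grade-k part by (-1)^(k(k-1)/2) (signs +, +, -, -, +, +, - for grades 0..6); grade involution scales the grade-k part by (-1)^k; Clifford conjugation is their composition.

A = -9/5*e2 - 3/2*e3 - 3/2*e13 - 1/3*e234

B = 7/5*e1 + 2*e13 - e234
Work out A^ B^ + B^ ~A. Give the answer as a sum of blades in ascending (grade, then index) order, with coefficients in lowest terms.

first term: -10/3 + 3*e1 - 21/10*e3 + 63/25*e12 + 21/10*e13 + 3/2*e24 + 9/5*e34 - 18/5*e123 - 13/6*e124 + 7/15*e1234
second term: 8/3 + 3*e1 - 21/10*e3 + 63/25*e12 + 21/10*e13 - 3/2*e24 - 9/5*e34 + 18/5*e123 - 5/6*e124 - 7/15*e1234
Answer: -2/3 + 6*e1 - 21/5*e3 + 126/25*e12 + 21/5*e13 - 3*e124


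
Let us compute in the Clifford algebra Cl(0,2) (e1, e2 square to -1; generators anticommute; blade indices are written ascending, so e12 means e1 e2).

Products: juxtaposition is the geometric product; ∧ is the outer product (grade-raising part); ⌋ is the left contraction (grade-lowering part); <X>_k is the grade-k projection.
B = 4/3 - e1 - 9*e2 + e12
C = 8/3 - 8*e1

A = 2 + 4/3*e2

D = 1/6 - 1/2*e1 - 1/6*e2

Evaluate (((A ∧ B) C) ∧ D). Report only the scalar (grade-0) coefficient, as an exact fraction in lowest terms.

step 1: 8/3 - 2*e1 - 146/9*e2 + 10/3*e12
step 2: -80/9 - 80/3*e1 - 1888/27*e2 - 1088/9*e12
step 3: -40/27 - 824/81*e2 - 152/3*e12
Answer: -40/27


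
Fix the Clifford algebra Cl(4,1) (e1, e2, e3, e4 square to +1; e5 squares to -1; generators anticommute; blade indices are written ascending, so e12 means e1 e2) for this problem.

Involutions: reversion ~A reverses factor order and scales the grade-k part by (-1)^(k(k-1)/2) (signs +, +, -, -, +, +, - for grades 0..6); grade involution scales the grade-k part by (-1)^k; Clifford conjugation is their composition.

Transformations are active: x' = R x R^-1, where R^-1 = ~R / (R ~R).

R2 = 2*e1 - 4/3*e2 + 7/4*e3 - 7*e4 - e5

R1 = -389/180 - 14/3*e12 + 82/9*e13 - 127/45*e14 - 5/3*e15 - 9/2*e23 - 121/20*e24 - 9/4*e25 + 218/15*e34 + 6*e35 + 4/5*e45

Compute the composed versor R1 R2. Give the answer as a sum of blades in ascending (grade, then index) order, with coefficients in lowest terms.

Distribute over the terms of R2 (each basis-blade product reordered to ascending indices, repeated generators contracted through their squares):
R1 (2*e1) = -389/90*e1 + 28/3*e2 - 164/9*e3 + 254/45*e4 + 10/3*e5 - 9*e123 - 121/10*e124 - 9/2*e125 + 436/15*e134 + 12*e135 + 8/5*e145
R1 (-4/3*e2) = 56/9*e1 + 389/135*e2 - 6*e3 - 121/15*e4 - 3*e5 + 328/27*e123 - 508/135*e124 - 20/9*e125 - 872/45*e234 - 8*e235 - 16/15*e245
R1 (7/4*e3) = 287/18*e1 - 63/8*e2 - 2723/720*e3 - 763/30*e4 - 21/2*e5 - 49/6*e123 + 889/180*e134 + 35/12*e135 + 847/80*e234 + 63/16*e235 + 7/5*e345
R1 (-7*e4) = 889/45*e1 + 847/20*e2 - 1526/15*e3 + 2723/180*e4 + 28/5*e5 + 98/3*e124 - 574/9*e134 - 35/3*e145 + 63/2*e234 - 63/4*e245 + 42*e345
R1 (-e5) = -5/3*e1 - 9/4*e2 + 6*e3 + 4/5*e4 + 389/180*e5 + 14/3*e125 - 82/9*e135 + 127/45*e145 + 9/2*e235 + 121/20*e245 - 218/15*e345
Summing the partial products and collecting blades:
Answer: 539/15*e1 + 9599/216*e2 - 9899/80*e3 - 2147/180*e4 - 433/180*e5 - 271/54*e123 + 4537/270*e124 - 37/18*e125 - 5359/180*e134 + 209/36*e135 - 326/45*e145 + 16351/720*e234 + 7/16*e235 - 323/30*e245 + 433/15*e345
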